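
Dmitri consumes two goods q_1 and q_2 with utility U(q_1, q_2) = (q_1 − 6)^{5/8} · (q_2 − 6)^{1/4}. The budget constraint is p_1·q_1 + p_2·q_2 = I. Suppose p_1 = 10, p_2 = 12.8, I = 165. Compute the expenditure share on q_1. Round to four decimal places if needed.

MRS = (5/2)·(q_2−6)/(q_1−6). Tangency with p_1/p_2 gives q_2−6 = (2/5)·(p_1/p_2)·(q_1−6).
After buying the subsistence bundle (6, 6), a share 5/7 of the remaining income goes to q_1: q_1* = 6 + 5/7·(I − 6p_1 − 6p_2)/p_1.
Discretionary income = 165 − 6·10 − 6·12.8 = 28.2; q_1* = 6 + 5/7·28.2/10 = 8.0143; q_2* = 6 + 2/7·28.2/12.8 = 6.6295.
Expenditure on q_1: 10·8.0143 = 80.1429; share = 0.4857.

share on q_1 = 0.4857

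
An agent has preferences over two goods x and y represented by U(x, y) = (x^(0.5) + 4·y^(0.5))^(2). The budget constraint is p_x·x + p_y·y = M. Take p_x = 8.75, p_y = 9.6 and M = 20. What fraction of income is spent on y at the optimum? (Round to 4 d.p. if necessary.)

MU_x ∝ x^(-0.5), MU_y ∝ 4·y^(-0.5), so MRS = (1/4)·(y/x)^(0.5) = p_x/p_y.
Solve for the ratio: y/x = [4·p_x/p_y]^(2).
Substitute y = (y/x)·x into the budget: x* = M/(p_x + p_y·(y/x)).
Numerically y/x = 13.292101, so x* = 20/(8.75 + 9.6·13.292101) = 0.1467 and y* = 13.292101·0.1467 = 1.9496.
Expenditure on y: 9.6·1.9496 = 18.7166; share = 0.9358.

share on y = 0.9358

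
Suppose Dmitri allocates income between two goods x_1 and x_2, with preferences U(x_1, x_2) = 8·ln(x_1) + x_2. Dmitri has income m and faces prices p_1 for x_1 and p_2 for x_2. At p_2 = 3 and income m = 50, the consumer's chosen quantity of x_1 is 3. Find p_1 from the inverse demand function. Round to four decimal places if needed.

p_1 = 8

Set MRS = p_1/p_2: (8/x_1)/1 = p_1/p_2.
So x_1*(p_1,p_2) = 8·p_2/p_1, independent of income; and x_2* = (m − 8·p_2)/p_2.
Set x_1* = 3 in the demand function and solve for p_1: p_1 = 8.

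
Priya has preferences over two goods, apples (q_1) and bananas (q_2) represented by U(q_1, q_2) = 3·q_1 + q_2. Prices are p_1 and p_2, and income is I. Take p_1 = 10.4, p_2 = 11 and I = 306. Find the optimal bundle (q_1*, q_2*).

Linear utility — the consumer picks whichever good has higher MU/price: 3/10.4 = 0.2885 vs 1/11 = 0.0909.
q_1 gives more utility per dollar, so spend all income on q_1: q_1* = I/p_1, q_2* = 0.
Numerically: q_1* = 29.4231, q_2* = 0.

q_1* = 29.4231, q_2* = 0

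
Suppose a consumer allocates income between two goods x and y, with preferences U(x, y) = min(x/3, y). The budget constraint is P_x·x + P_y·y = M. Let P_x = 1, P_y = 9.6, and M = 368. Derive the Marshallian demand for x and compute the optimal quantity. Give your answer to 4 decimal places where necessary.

With perfect complements, no substitution: consume in ratio x:y = 3:1.
Budget: P_x·x + P_y·(1/3)·x = M, so (3·P_x + P_y)·x = 3·M.
Demand: x*(P_x,P_y,M) = 3·M/(3·P_x + P_y), y* = M/(3·P_x + P_y).
Here 3·1 + 9.6 = 12.6, giving x* = 87.619.

x* = 87.619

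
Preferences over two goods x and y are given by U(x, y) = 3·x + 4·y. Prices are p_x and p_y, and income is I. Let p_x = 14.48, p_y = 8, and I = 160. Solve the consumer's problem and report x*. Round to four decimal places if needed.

Linear utility — the consumer picks whichever good has higher MU/price: 3/14.48 = 0.2072 vs 4/8 = 0.5.
y gives more utility per dollar, so spend all income on y: y* = I/p_y, x* = 0.
Numerically: x* = 0, y* = 20.

x* = 0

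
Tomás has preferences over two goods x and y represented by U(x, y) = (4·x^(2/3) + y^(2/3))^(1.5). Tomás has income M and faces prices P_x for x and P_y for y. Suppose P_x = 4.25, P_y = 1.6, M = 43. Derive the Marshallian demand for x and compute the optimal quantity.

MU_x ∝ 4·x^(-1/3), MU_y ∝ y^(-1/3), so MRS = 4·(y/x)^(1/3) = P_x/P_y.
Solve for the ratio: y/x = [(1/4)·P_x/P_y]^(3).
Substitute y = (y/x)·x into the budget: x* = M/(P_x + P_y·(y/x)).
Numerically y/x = 0.292838, so x* = 43/(4.25 + 1.6·0.292838) = 9.113.

x* = 9.113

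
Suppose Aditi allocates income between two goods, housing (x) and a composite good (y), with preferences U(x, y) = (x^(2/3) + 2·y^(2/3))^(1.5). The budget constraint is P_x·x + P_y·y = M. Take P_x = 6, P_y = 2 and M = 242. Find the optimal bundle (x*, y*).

Substitute y = (y/x)·x into the budget: x* = M/(P_x + P_y·(y/x)).
Numerically y/x = 216, so x* = 242/(6 + 2·216) = 0.5525 and y* = 216·0.5525 = 119.3425.

x* = 0.5525, y* = 119.3425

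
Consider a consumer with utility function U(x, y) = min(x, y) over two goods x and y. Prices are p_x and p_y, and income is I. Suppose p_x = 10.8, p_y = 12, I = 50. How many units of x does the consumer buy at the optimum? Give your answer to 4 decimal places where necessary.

Leontief preferences: the optimum is at the kink where x/1 = y/1, i.e. y = x.
Budget: p_x·x + p_y·x = I, so (p_x + p_y)·x = I.
Demand: x*(p_x,p_y,I) = I/(p_x + p_y), y* = I/(p_x + p_y).
Here 10.8 + 12 = 22.8, giving x* = 2.193.

x* = 2.193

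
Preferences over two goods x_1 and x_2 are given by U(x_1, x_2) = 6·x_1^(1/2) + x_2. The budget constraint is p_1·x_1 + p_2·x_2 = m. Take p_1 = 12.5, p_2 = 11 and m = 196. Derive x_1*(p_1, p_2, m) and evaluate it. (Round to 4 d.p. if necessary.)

x_1* = 6.9696

MU_x_1 = 3/√x_1, MU_x_2 = 1. Tangency: 3/√x_1 = p_1/p_2.
Solve: √x_1 = 3·p_2/p_1, so x_1*(p_1,p_2) = (3·p_2/p_1)², and x_2* = (m − p_1·x_1*)/p_2.
Plugging in: x_1* = (3·11/12.5)² = 6.9696.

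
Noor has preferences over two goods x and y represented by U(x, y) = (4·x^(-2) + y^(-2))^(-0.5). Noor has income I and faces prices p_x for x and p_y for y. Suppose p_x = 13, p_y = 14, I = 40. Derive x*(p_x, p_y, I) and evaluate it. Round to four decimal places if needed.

MRS = MU_x/MU_y = 4·(y/x)^(3). Set equal to p_x/p_y.
Hence y/x = ((1/4)·p_x/p_y)^(1/(3)), i.e. raised to the 1/3 power.
Substitute y = (y/x)·x into the budget: x* = I/(p_x + p_y·(y/x)).
Numerically y/x = 0.614589, so x* = 40/(13 + 14·0.614589) = 1.8515.

x* = 1.8515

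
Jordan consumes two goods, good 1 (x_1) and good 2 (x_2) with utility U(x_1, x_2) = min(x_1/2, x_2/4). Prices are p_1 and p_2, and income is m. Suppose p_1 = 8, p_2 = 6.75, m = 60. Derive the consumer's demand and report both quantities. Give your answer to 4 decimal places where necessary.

x_1* = 2.7907, x_2* = 5.5814

With perfect complements, no substitution: consume in ratio x_1:x_2 = 2:4.
Budget: p_1·x_1 + p_2·2·x_1 = m, so (2·p_1 + 4·p_2)·x_1 = 2·m.
Demand: x_1*(p_1,p_2,m) = 2·m/(2·p_1 + 4·p_2), x_2* = 4·m/(2·p_1 + 4·p_2).
Here 2·8 + 4·6.75 = 43, giving x_1* = 2.7907 and x_2* = 5.5814.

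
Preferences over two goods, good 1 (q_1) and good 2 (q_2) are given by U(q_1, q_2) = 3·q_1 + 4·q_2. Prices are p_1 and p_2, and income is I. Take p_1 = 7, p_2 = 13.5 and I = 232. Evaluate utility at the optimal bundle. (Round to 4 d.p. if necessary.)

V = 99.4286

Linear utility — the consumer picks whichever good has higher MU/price: 3/7 = 0.4286 vs 4/13.5 = 0.2963.
q_1 gives more utility per dollar, so spend all income on q_1: q_1* = I/p_1, q_2* = 0.
Numerically: q_1* = 33.1429, q_2* = 0.
Utility at the optimum: U(33.1429, 0) = 99.4286.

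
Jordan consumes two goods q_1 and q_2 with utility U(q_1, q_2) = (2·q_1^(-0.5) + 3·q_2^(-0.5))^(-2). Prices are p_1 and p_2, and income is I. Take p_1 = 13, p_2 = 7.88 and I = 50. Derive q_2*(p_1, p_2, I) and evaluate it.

From the CES first-order condition, (2/3)·(q_2/q_1)^(1.5) = p_1/p_2.
Hence q_2/q_1 = ((3/2)·p_1/p_2)^(1/(1.5)), i.e. raised to the 2/3 power.
Substitute q_2 = (q_2/q_1)·q_1 into the budget: q_1* = I/(p_1 + p_2·(q_2/q_1)).
Numerically q_2/q_1 = 1.829527, so q_1* = 50/(13 + 7.88·1.829527) = 1.8237 and q_2* = 1.829527·1.8237 = 3.3365.

q_2* = 3.3365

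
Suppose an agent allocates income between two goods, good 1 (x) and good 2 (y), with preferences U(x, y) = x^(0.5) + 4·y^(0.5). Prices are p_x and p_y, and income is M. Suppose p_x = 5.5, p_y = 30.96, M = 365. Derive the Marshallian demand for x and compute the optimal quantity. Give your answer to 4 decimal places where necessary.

MU_x ∝ x^(-0.5), MU_y ∝ 4·y^(-0.5), so MRS = (1/4)·(y/x)^(0.5) = p_x/p_y.
Solve for the ratio: y/x = [4·p_x/p_y]^(2).
Substitute y = (y/x)·x into the budget: x* = M/(p_x + p_y·(y/x)).
Numerically y/x = 0.504944, so x* = 365/(5.5 + 30.96·0.504944) = 17.2715.

x* = 17.2715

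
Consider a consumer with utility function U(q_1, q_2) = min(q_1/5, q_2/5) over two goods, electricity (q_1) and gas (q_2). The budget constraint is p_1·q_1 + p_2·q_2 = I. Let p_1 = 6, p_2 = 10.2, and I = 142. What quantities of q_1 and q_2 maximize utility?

q_1* = 8.7654, q_2* = 8.7654

With perfect complements, no substitution: consume in ratio q_1:q_2 = 5:5.
Budget: p_1·q_1 + p_2·q_1 = I, so (5·p_1 + 5·p_2)·q_1 = 5·I.
Demand: q_1*(p_1,p_2,I) = 5·I/(5·p_1 + 5·p_2), q_2* = 5·I/(5·p_1 + 5·p_2).
Here 5·6 + 5·10.2 = 81, giving q_1* = 8.7654 and q_2* = 8.7654.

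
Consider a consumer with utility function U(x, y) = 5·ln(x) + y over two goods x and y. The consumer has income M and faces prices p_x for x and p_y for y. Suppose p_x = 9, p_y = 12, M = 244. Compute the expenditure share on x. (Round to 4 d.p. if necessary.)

share on x = 0.2459

MU_x = 5/x, MU_y = 1. Tangency: 5/x = p_x/p_y.
So x*(p_x,p_y) = 5·p_y/p_x, independent of income; and y* = (M − 5·p_y)/p_y.
At the given prices: x* = 5·12/9 = 6.6667, and y* = 15.3333.
Expenditure on x: 9·6.6667 = 60; share = 0.2459.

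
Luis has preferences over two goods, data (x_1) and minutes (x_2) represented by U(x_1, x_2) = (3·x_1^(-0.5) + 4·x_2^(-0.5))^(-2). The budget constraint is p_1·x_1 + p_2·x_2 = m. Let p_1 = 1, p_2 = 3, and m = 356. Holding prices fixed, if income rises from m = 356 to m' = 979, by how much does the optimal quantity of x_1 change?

With the ratio pinned down, the budget gives x_1* = m/(p_1 + p_2·(x_2/x_1)) and x_2* = (x_2/x_1)·x_1*.
Numerically x_2/x_1 = 0.582387, so x_1* = 356/(1 + 3·0.582387) = 129.5883.
At m' = 979: x_1* = 356.3679. Change: 356.3679 − 129.5883 = 226.7796.

Δx_1* = 226.7796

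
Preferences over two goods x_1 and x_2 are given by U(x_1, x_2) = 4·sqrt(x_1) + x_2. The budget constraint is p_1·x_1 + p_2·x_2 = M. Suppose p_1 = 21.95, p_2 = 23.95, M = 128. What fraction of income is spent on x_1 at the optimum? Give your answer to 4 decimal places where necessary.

share on x_1 = 0.8166

Set MRS = p_1/p_2: 2·x_1^(−1/2) = p_1/p_2.
Solve: √x_1 = 2·p_2/p_1, so x_1*(p_1,p_2) = (2·p_2/p_1)², and x_2* = (M − p_1·x_1*)/p_2.
Plugging in: x_1* = (2·23.95/21.95)² = 4.7621, x_2* = 0.98.
Expenditure on x_1: 21.95·4.7621 = 104.5289; share = 0.8166.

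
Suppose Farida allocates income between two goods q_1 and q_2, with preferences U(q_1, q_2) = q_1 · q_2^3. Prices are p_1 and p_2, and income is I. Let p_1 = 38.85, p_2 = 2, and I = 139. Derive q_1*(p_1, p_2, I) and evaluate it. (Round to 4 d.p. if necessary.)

MU_q_1/MU_q_2 = (q_2)/(3·q_1); tangency sets this equal to p_1/p_2.
So p_2·q_2 = 3·p_1·q_1; combined with the budget, a share 0.25 of income goes to q_1.
Demand: q_1*(p_1,p_2,I) = 0.25·I/p_1 and q_2* = 0.75·I/p_2.
At p_1=38.85, p_2=2, I=139: q_1* = 0.25·139/38.85 = 0.8945.

q_1* = 0.8945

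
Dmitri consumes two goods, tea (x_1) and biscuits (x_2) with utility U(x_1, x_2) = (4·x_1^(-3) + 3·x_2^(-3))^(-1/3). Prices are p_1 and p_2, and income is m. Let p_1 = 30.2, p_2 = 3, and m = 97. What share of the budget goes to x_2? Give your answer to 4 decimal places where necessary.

MRS = MU_x_1/MU_x_2 = (4/3)·(x_2/x_1)^(4). Set equal to p_1/p_2.
Solve for the ratio: x_2/x_1 = [(3/4)·p_1/p_2]^(0.25).
Substitute x_2 = (x_2/x_1)·x_1 into the budget: x_1* = m/(p_1 + p_2·(x_2/x_1)).
Numerically x_2/x_1 = 1.657627, so x_1* = 97/(30.2 + 3·1.657627) = 2.7578 and x_2* = 1.657627·2.7578 = 4.5714.
Expenditure on x_2: 3·4.5714 = 13.7142; share = 0.1414.

share on x_2 = 0.1414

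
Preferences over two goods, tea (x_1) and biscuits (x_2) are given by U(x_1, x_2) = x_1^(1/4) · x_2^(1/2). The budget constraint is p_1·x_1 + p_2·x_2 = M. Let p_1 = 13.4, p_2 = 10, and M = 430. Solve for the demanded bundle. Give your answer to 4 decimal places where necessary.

x_1* = 10.6965, x_2* = 28.6667

The MRS is (1/2)·x_2/x_1. Set MRS = p_1/p_2.
So 0.25·p_2·x_2 = 0.5·p_1·x_1; combined with the budget, a share 1/3 of income goes to x_1.
Demand: x_1*(p_1,p_2,M) = 1/3·M/p_1 and x_2* = 2/3·M/p_2.
At p_1=13.4, p_2=10, M=430: x_1* = 1/3·430/13.4 = 10.6965, x_2* = 28.6667.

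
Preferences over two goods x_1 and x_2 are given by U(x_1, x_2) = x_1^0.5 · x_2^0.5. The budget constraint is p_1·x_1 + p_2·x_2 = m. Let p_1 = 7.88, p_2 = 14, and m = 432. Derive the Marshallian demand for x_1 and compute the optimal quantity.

Tangency: MRS = x_2/x_1 = p_1/p_2.
Rearranging, p_2·x_2 = p_1·x_1. Substituting into the budget gives p_1·x_1·(1 + 1) = m.
Demand: x_1*(p_1,p_2,m) = 0.5·m/p_1 and x_2* = 0.5·m/p_2.
At p_1=7.88, p_2=14, m=432: x_1* = 0.5·432/7.88 = 27.4112.

x_1* = 27.4112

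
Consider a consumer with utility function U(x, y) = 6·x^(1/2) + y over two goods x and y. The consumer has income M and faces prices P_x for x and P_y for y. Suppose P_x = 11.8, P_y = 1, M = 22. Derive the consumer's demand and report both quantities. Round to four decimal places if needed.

Set MRS = P_x/P_y: 3·x^(−1/2) = P_x/P_y.
Solve: √x = 3·P_y/P_x, so x*(P_x,P_y) = (3·P_y/P_x)², and y* = (M − P_x·x*)/P_y.
Plugging in: x* = (3·1/11.8)² = 0.0646, y* = 21.2373.

x* = 0.0646, y* = 21.2373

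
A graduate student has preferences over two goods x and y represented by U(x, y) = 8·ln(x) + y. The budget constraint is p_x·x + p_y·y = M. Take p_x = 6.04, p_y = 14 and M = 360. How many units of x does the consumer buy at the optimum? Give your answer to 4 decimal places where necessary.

Set MRS = p_x/p_y: (8/x)/1 = p_x/p_y.
So x*(p_x,p_y) = 8·p_y/p_x, independent of income; and y* = (M − 8·p_y)/p_y.
At the given prices: x* = 8·14/6.04 = 18.543.

x* = 18.543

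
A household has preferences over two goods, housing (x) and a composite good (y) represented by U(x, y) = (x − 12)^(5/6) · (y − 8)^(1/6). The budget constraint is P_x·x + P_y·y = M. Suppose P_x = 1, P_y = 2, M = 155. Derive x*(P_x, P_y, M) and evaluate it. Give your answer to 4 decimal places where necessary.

After buying the subsistence bundle (12, 8), a share 5/6 of the remaining income goes to x: x* = 12 + 5/6·(M − 12P_x − 8P_y)/P_x.
Discretionary income = 155 − 12·1 − 8·2 = 127; x* = 12 + 5/6·127/1 = 117.8333.

x* = 117.8333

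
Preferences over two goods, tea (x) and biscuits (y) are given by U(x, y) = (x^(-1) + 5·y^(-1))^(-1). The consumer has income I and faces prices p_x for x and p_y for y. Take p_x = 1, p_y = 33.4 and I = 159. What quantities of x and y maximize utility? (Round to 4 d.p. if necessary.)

x* = 11.4201, y* = 4.4186

MRS = MU_x/MU_y = (1/5)·(y/x)^(2). Set equal to p_x/p_y.
Hence y/x = (5·p_x/p_y)^(1/(2)), i.e. raised to the 0.5 power.
Substitute y = (y/x)·x into the budget: x* = I/(p_x + p_y·(y/x)).
Numerically y/x = 0.386912, so x* = 159/(1 + 33.4·0.386912) = 11.4201 and y* = 0.386912·11.4201 = 4.4186.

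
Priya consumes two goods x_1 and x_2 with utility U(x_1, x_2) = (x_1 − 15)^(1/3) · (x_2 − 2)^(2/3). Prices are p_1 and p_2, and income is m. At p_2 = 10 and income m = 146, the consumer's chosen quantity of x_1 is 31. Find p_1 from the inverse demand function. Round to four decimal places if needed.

This is Cobb-Douglas in (x_1−15, x_2−2): tangency gives 1/3·p_2·(x_2−2) = 2/3·p_1·(x_1−15).
After buying the subsistence bundle (15, 2), a share 1/3 of the remaining income goes to x_1: x_1* = 15 + 1/3·(m − 15p_1 − 2p_2)/p_1.
Set x_1* = 31 in the demand function and solve for p_1: p_1 = 2.

p_1 = 2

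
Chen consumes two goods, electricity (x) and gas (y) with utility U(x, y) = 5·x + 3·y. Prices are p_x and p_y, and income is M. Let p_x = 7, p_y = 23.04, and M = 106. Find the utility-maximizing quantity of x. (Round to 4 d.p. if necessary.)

Perfect substitutes: compare marginal utility per dollar. 5/p_x vs 3/p_y → 0.7143 vs 0.1302.
x gives more utility per dollar, so spend all income on x: x* = M/p_x, y* = 0.
Numerically: x* = 15.1429, y* = 0.

x* = 15.1429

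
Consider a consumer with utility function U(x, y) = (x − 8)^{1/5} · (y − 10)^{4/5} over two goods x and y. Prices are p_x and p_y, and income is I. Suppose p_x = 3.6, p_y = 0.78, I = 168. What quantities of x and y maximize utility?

x* = 15.3, y* = 144.7692

Discretionary income = 168 − 8·3.6 − 10·0.78 = 131.4; x* = 8 + 0.2·131.4/3.6 = 15.3; y* = 10 + 0.8·131.4/0.78 = 144.7692.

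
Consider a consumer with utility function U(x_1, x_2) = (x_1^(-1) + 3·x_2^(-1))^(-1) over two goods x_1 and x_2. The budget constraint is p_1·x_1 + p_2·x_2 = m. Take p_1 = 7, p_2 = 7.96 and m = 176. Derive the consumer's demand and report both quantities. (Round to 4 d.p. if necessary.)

x_1* = 8.8313, x_2* = 14.3443

MU_x_1 ∝ x_1^(-2), MU_x_2 ∝ 3·x_2^(-2), so MRS = (1/3)·(x_2/x_1)^(2) = p_1/p_2.
Hence x_2/x_1 = (3·p_1/p_2)^(1/(2)), i.e. raised to the 0.5 power.
Substitute x_2 = (x_2/x_1)·x_1 into the budget: x_1* = m/(p_1 + p_2·(x_2/x_1)).
Numerically x_2/x_1 = 1.624251, so x_1* = 176/(7 + 7.96·1.624251) = 8.8313 and x_2* = 1.624251·8.8313 = 14.3443.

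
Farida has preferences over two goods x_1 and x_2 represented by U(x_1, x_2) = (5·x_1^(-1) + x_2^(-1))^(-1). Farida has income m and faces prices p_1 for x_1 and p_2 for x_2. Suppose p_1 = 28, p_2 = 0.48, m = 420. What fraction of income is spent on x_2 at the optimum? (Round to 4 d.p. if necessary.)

share on x_2 = 0.0553

From the CES first-order condition, 5·(x_2/x_1)^(2) = p_1/p_2.
Solve for the ratio: x_2/x_1 = [(1/5)·p_1/p_2]^(0.5).
Substitute x_2 = (x_2/x_1)·x_1 into the budget: x_1* = m/(p_1 + p_2·(x_2/x_1)).
Numerically x_2/x_1 = 3.41565, so x_1* = 420/(28 + 0.48·3.41565) = 14.1703 and x_2* = 3.41565·14.1703 = 48.4007.
Expenditure on x_2: 0.48·48.4007 = 23.2323; share = 0.0553.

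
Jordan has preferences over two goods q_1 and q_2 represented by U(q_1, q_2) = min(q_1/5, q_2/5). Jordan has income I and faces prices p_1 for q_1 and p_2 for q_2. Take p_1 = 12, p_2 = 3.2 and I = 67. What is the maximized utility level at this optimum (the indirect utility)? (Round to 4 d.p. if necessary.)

V = 0.8816

With perfect complements, no substitution: consume in ratio q_1:q_2 = 5:5.
Budget: p_1·q_1 + p_2·q_1 = I, so (5·p_1 + 5·p_2)·q_1 = 5·I.
Demand: q_1*(p_1,p_2,I) = 5·I/(5·p_1 + 5·p_2), q_2* = 5·I/(5·p_1 + 5·p_2).
Here 5·12 + 5·3.2 = 76, giving q_1* = 4.4079 and q_2* = 4.4079.
Utility at the optimum: U(4.4079, 4.4079) = 0.8816.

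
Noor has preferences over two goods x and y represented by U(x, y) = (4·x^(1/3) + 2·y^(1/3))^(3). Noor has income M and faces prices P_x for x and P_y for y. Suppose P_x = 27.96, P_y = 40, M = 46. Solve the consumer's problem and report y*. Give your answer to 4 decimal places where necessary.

y* = 0.2624

MU_x ∝ 4·x^(-2/3), MU_y ∝ 2·y^(-2/3), so MRS = 2·(y/x)^(2/3) = P_x/P_y.
Hence y/x = ((1/2)·P_x/P_y)^(1/(2/3)), i.e. raised to the 1.5 power.
Substitute y = (y/x)·x into the budget: x* = M/(P_x + P_y·(y/x)).
Numerically y/x = 0.206619, so x* = 46/(27.96 + 40·0.206619) = 1.2698 and y* = 0.206619·1.2698 = 0.2624.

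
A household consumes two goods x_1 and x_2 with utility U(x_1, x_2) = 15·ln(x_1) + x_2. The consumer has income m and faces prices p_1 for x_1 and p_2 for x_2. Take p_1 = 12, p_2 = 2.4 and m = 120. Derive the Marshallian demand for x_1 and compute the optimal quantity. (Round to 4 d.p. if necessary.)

Set MRS = p_1/p_2: (15/x_1)/1 = p_1/p_2.
So x_1*(p_1,p_2) = 15·p_2/p_1, independent of income; and x_2* = (m − 15·p_2)/p_2.
At the given prices: x_1* = 15·2.4/12 = 3.

x_1* = 3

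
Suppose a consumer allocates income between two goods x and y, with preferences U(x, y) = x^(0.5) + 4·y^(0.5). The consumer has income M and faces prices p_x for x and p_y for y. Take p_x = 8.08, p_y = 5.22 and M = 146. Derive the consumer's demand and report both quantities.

With the ratio pinned down, the budget gives x* = M/(p_x + p_y·(y/x)) and y* = (y/x)·x*.
Numerically y/x = 38.33555, so x* = 146/(8.08 + 5.22·38.33555) = 0.7013 and y* = 38.33555·0.7013 = 26.8838.

x* = 0.7013, y* = 26.8838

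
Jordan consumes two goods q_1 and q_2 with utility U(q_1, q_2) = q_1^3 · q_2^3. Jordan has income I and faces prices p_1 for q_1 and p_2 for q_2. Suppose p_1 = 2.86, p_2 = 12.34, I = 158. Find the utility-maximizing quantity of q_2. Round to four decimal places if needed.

The MRS is q_2/q_1. Set MRS = p_1/p_2.
So 3·p_2·q_2 = 3·p_1·q_1; combined with the budget, a share 0.5 of income goes to q_1.
Demand: q_1*(p_1,p_2,I) = 0.5·I/p_1 and q_2* = 0.5·I/p_2.
At p_1=2.86, p_2=12.34, I=158: q_2* = 0.5·158/12.34 = 6.4019.

q_2* = 6.4019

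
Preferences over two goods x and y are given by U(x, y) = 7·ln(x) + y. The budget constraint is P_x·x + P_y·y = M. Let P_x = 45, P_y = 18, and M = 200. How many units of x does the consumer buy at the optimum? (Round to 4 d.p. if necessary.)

MU_x = 7/x, MU_y = 1. Tangency: 7/x = P_x/P_y.
So x*(P_x,P_y) = 7·P_y/P_x, independent of income; and y* = (M − 7·P_y)/P_y.
At the given prices: x* = 7·18/45 = 2.8.

x* = 2.8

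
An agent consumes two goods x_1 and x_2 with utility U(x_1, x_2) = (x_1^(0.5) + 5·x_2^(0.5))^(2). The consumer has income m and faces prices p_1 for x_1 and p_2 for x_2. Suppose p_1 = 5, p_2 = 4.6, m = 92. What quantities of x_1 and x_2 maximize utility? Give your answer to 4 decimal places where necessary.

x_1* = 0.6531, x_2* = 19.2901

MRS = MU_x_1/MU_x_2 = (1/5)·(x_2/x_1)^(0.5). Set equal to p_1/p_2.
Solve for the ratio: x_2/x_1 = [5·p_1/p_2]^(2).
Substitute x_2 = (x_2/x_1)·x_1 into the budget: x_1* = m/(p_1 + p_2·(x_2/x_1)).
Numerically x_2/x_1 = 29.536862, so x_1* = 92/(5 + 4.6·29.536862) = 0.6531 and x_2* = 29.536862·0.6531 = 19.2901.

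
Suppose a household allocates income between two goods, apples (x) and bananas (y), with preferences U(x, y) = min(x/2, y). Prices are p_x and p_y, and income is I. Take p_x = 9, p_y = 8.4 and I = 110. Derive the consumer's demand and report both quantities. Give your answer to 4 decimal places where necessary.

x* = 8.3333, y* = 4.1667

Here 2·9 + 8.4 = 26.4, giving x* = 8.3333 and y* = 4.1667.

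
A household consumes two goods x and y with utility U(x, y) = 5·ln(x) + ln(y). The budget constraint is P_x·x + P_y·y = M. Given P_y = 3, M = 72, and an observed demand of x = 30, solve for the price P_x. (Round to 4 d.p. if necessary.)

MU_x/MU_y = (5·y)/(x); tangency sets this equal to P_x/P_y.
Rearranging, P_y·y = (1/5)·P_x·x. Substituting into the budget gives P_x·x·(1 + (1/5)) = M.
Demand: x*(P_x,P_y,M) = 5/6·M/P_x and y* = 1/6·M/P_y.
Set x* = 30 in the demand function and solve for P_x: P_x = 2.

P_x = 2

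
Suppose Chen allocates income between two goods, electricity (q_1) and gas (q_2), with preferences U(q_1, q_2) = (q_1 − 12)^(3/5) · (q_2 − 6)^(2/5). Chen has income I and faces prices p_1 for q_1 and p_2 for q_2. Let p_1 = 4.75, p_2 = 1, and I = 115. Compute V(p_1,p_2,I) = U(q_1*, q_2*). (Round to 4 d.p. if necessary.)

V = 10.416

After buying the subsistence bundle (12, 6), a share 0.6 of the remaining income goes to q_1: q_1* = 12 + 0.6·(I − 12p_1 − 6p_2)/p_1.
Discretionary income = 115 − 12·4.75 − 6·1 = 52; q_1* = 12 + 0.6·52/4.75 = 18.5684; q_2* = 6 + 0.4·52/1 = 26.8.
Utility at the optimum: U(18.5684, 26.8) = 10.416.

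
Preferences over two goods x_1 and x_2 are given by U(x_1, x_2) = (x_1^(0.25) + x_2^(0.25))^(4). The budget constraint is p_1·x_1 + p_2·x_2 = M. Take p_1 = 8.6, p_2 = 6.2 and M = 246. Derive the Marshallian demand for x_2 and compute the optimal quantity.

x_2* = 20.9196

From the CES first-order condition, (x_2/x_1)^(0.75) = p_1/p_2.
Hence x_2/x_1 = (p_1/p_2)^(1/(0.75)), i.e. raised to the 4/3 power.
Substitute x_2 = (x_2/x_1)·x_1 into the budget: x_1* = M/(p_1 + p_2·(x_2/x_1)).
Numerically x_2/x_1 = 1.546948, so x_1* = 246/(8.6 + 6.2·1.546948) = 13.5231 and x_2* = 1.546948·13.5231 = 20.9196.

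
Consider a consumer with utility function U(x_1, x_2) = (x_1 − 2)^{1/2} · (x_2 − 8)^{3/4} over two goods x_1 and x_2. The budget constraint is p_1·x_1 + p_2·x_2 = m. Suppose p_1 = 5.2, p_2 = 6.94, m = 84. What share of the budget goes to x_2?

Let x_1' = x_1−2, x_2' = x_2−8. MRS = (2/3)·x_2'/x_1' = p_1/p_2.
After buying the subsistence bundle (2, 8), a share 0.4 of the remaining income goes to x_1: x_1* = 2 + 0.4·(m − 2p_1 − 8p_2)/p_1.
Discretionary income = 84 − 2·5.2 − 8·6.94 = 18.08; x_1* = 2 + 0.4·18.08/5.2 = 3.3908; x_2* = 8 + 0.6·18.08/6.94 = 9.5631.
Expenditure on x_2: 6.94·9.5631 = 66.368; share = 0.7901.

share on x_2 = 0.7901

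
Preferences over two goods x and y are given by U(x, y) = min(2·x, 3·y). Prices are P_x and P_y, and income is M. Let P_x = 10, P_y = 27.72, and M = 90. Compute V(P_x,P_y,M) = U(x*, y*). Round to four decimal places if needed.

V = 6.3202

Demand: x*(P_x,P_y,M) = 3·M/(3·P_x + 2·P_y), y* = 2·M/(3·P_x + 2·P_y).
Here 3·10 + 2·27.72 = 85.44, giving x* = 3.1601 and y* = 2.1067.
Utility at the optimum: U(3.1601, 2.1067) = 6.3202.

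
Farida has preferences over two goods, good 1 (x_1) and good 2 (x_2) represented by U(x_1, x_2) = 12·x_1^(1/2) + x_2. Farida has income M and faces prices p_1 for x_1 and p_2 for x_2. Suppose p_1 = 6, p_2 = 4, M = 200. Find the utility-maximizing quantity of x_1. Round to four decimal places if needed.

x_1* = 16

Solve: √x_1 = 6·p_2/p_1, so x_1*(p_1,p_2) = (6·p_2/p_1)², and x_2* = (M − p_1·x_1*)/p_2.
Plugging in: x_1* = (6·4/6)² = 16.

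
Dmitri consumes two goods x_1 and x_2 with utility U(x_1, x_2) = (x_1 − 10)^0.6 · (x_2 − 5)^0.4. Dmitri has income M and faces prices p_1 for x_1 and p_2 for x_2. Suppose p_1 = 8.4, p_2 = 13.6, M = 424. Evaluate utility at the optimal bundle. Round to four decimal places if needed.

This is Cobb-Douglas in (x_1−10, x_2−5): tangency gives 0.6·p_2·(x_2−5) = 0.4·p_1·(x_1−10).
After buying the subsistence bundle (10, 5), a share 0.6 of the remaining income goes to x_1: x_1* = 10 + 0.6·(M − 10p_1 − 5p_2)/p_1.
Discretionary income = 424 − 10·8.4 − 5·13.6 = 272; x_1* = 10 + 0.6·272/8.4 = 29.4286; x_2* = 5 + 0.4·272/13.6 = 13.
Utility at the optimum: U(29.4286, 13) = 13.6239.

V = 13.6239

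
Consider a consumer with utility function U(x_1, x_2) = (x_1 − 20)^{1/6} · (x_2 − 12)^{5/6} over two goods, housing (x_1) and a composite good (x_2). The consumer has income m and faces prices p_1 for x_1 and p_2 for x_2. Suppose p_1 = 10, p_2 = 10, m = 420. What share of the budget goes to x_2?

share on x_2 = 0.4841

MRS = (1/5)·(x_2−12)/(x_1−20). Tangency with p_1/p_2 gives x_2−12 = 5·(p_1/p_2)·(x_1−20).
After buying the subsistence bundle (20, 12), a share 1/6 of the remaining income goes to x_1: x_1* = 20 + 1/6·(m − 20p_1 − 12p_2)/p_1.
Discretionary income = 420 − 20·10 − 12·10 = 100; x_1* = 20 + 1/6·100/10 = 21.6667; x_2* = 12 + 5/6·100/10 = 20.3333.
Expenditure on x_2: 10·20.3333 = 203.3333; share = 0.4841.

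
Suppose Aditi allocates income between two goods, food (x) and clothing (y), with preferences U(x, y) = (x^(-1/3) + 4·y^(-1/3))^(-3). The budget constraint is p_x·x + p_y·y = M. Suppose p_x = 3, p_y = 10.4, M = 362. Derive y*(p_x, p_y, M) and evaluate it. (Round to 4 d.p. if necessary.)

y* = 27.6448

MU_x ∝ x^(-4/3), MU_y ∝ 4·y^(-4/3), so MRS = (1/4)·(y/x)^(4/3) = p_x/p_y.
Hence y/x = (4·p_x/p_y)^(1/(4/3)), i.e. raised to the 0.75 power.
Substitute y = (y/x)·x into the budget: x* = M/(p_x + p_y·(y/x)).
Numerically y/x = 1.113297, so x* = 362/(3 + 10.4·1.113297) = 24.8315 and y* = 1.113297·24.8315 = 27.6448.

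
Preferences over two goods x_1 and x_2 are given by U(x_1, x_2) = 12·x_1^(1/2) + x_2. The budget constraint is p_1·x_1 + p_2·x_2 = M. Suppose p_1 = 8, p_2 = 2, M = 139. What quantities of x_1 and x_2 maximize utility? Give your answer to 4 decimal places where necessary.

Set MRS = p_1/p_2: 6·x_1^(−1/2) = p_1/p_2.
Thus x_1* = (6·p_2/p_1)² — independent of M — with the rest of income spent on x_2.
Plugging in: x_1* = (6·2/8)² = 2.25, x_2* = 60.5.

x_1* = 2.25, x_2* = 60.5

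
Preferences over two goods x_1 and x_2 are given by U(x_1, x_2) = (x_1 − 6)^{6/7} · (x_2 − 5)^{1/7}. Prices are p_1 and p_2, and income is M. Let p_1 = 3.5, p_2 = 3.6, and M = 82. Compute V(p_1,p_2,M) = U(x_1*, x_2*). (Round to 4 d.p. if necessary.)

V = 8.1197

MRS = 6·(x_2−5)/(x_1−6). Tangency with p_1/p_2 gives x_2−5 = (1/6)·(p_1/p_2)·(x_1−6).
Substituting into the budget: x_1* = 6 + 6/7·(M − 6·p_1 − 5·p_2)/p_1, and x_2* = 5 + 1/7·(…)/p_2.
Discretionary income = 82 − 6·3.5 − 5·3.6 = 43; x_1* = 6 + 6/7·43/3.5 = 16.5306; x_2* = 5 + 1/7·43/3.6 = 6.7063.
Utility at the optimum: U(16.5306, 6.7063) = 8.1197.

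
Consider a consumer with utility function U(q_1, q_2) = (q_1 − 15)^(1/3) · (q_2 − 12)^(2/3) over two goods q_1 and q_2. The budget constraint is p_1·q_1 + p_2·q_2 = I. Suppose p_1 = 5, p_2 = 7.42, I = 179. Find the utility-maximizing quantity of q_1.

Let q_1' = q_1−15, q_2' = q_2−12. MRS = (1/2)·q_2'/q_1' = p_1/p_2.
After buying the subsistence bundle (15, 12), a share 1/3 of the remaining income goes to q_1: q_1* = 15 + 1/3·(I − 15p_1 − 12p_2)/p_1.
Discretionary income = 179 − 15·5 − 12·7.42 = 14.96; q_1* = 15 + 1/3·14.96/5 = 15.9973.

q_1* = 15.9973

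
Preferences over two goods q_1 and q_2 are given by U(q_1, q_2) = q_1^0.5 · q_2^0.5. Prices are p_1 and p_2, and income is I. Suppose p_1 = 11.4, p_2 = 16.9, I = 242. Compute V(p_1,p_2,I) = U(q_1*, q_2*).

V = 8.7175

The MRS is q_2/q_1. Set MRS = p_1/p_2.
Rearranging, p_2·q_2 = p_1·q_1. Substituting into the budget gives p_1·q_1·(1 + 1) = I.
Demand: q_1*(p_1,p_2,I) = 0.5·I/p_1 and q_2* = 0.5·I/p_2.
At p_1=11.4, p_2=16.9, I=242: q_1* = 0.5·242/11.4 = 10.614, q_2* = 7.1598.
Utility at the optimum: U(10.614, 7.1598) = 8.7175.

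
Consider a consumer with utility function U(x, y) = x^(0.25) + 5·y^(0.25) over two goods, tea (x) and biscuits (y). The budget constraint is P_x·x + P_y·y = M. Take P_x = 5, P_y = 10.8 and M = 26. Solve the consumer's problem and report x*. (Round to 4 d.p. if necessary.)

x* = 0.6829

From the CES first-order condition, (1/5)·(y/x)^(0.75) = P_x/P_y.
Solve for the ratio: y/x = [5·P_x/P_y]^(4/3).
With the ratio pinned down, the budget gives x* = M/(P_x + P_y·(y/x)) and y* = (y/x)·x*.
Numerically y/x = 3.062116, so x* = 26/(5 + 10.8·3.062116) = 0.6829.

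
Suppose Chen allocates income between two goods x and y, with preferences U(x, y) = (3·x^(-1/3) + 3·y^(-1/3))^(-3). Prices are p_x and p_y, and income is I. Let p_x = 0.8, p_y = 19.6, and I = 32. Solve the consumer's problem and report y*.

Substitute y = (y/x)·x into the budget: x* = I/(p_x + p_y·(y/x)).
Numerically y/x = 0.090808, so x* = 32/(0.8 + 19.6·0.090808) = 12.4039 and y* = 0.090808·12.4039 = 1.1264.

y* = 1.1264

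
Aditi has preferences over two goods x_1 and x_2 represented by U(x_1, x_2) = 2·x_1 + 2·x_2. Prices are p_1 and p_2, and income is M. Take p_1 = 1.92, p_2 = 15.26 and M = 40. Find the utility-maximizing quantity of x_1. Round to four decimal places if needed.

x_1* = 20.8333

Linear utility — the consumer picks whichever good has higher MU/price: 2/1.92 = 1.0417 vs 2/15.26 = 0.1311.
x_1 gives more utility per dollar, so spend all income on x_1: x_1* = M/p_1, x_2* = 0.
Numerically: x_1* = 20.8333, x_2* = 0.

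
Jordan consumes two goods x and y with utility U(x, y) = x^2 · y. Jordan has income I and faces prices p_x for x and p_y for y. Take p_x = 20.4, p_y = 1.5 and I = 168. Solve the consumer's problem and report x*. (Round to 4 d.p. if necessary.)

MU_x/MU_y = (2·y)/(x); tangency sets this equal to p_x/p_y.
Rearranging, p_y·y = (1/2)·p_x·x. Substituting into the budget gives p_x·x·(1 + (1/2)) = I.
Demand: x*(p_x,p_y,I) = 2/3·I/p_x and y* = 1/3·I/p_y.
At p_x=20.4, p_y=1.5, I=168: x* = 2/3·168/20.4 = 5.4902.

x* = 5.4902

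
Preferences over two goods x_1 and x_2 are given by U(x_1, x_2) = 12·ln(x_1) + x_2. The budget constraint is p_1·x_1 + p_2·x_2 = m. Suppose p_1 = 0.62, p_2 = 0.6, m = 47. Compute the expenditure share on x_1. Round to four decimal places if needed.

Set MRS = p_1/p_2: (12/x_1)/1 = p_1/p_2.
So x_1*(p_1,p_2) = 12·p_2/p_1, independent of income; and x_2* = (m − 12·p_2)/p_2.
At the given prices: x_1* = 12·0.6/0.62 = 11.6129, and x_2* = 66.3333.
Expenditure on x_1: 0.62·11.6129 = 7.2; share = 0.1532.

share on x_1 = 0.1532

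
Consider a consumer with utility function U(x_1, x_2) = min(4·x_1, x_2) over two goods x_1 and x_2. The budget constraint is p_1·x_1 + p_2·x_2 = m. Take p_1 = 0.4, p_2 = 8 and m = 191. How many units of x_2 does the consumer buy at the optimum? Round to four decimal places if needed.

With perfect complements, no substitution: consume in ratio x_1:x_2 = 1:4.
Budget: p_1·x_1 + p_2·4·x_1 = m, so (p_1 + 4·p_2)·x_1 = m.
Demand: x_1*(p_1,p_2,m) = m/(p_1 + 4·p_2), x_2* = 4·m/(p_1 + 4·p_2).
Here 0.4 + 4·8 = 32.4, giving x_2* = 23.5802.

x_2* = 23.5802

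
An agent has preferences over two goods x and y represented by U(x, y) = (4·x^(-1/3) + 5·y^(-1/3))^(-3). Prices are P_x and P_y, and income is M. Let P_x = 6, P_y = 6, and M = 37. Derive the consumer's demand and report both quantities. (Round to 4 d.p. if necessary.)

x* = 2.8259, y* = 3.3407

From the CES first-order condition, (4/5)·(y/x)^(4/3) = P_x/P_y.
Solve for the ratio: y/x = [(5/4)·P_x/P_y]^(0.75).
Substitute y = (y/x)·x into the budget: x* = M/(P_x + P_y·(y/x)).
Numerically y/x = 1.182177, so x* = 37/(6 + 6·1.182177) = 2.8259 and y* = 1.182177·2.8259 = 3.3407.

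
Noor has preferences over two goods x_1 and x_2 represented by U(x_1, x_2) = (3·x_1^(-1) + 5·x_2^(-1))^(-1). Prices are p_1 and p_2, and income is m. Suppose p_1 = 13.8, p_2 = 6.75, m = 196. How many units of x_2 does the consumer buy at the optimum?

MRS = MU_x_1/MU_x_2 = (3/5)·(x_2/x_1)^(2). Set equal to p_1/p_2.
Hence x_2/x_1 = ((5/3)·p_1/p_2)^(1/(2)), i.e. raised to the 0.5 power.
With the ratio pinned down, the budget gives x_1* = m/(p_1 + p_2·(x_2/x_1)) and x_2* = (x_2/x_1)·x_1*.
Numerically x_2/x_1 = 1.845916, so x_1* = 196/(13.8 + 6.75·1.845916) = 7.4638 and x_2* = 1.845916·7.4638 = 13.7776.

x_2* = 13.7776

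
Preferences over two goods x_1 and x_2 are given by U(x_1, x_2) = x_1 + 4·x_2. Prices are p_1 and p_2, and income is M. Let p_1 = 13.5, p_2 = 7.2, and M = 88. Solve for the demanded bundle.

x_1* = 0, x_2* = 12.2222

Numerically: x_1* = 0, x_2* = 12.2222.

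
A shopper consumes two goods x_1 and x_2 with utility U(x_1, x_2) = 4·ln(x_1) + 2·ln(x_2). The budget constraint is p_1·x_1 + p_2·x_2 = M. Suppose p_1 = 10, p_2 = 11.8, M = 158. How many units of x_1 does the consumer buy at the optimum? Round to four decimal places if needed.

x_1* = 10.5333

MU_x_1/MU_x_2 = (4·x_2)/(2·x_1); tangency sets this equal to p_1/p_2.
Rearranging, p_2·x_2 = (1/2)·p_1·x_1. Substituting into the budget gives p_1·x_1·(1 + (1/2)) = M.
Demand: x_1*(p_1,p_2,M) = 2/3·M/p_1 and x_2* = 1/3·M/p_2.
At p_1=10, p_2=11.8, M=158: x_1* = 2/3·158/10 = 10.5333.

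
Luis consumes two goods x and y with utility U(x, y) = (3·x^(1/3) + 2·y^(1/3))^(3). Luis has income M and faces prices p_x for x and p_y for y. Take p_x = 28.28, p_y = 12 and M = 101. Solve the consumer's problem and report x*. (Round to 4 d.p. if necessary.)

MU_x ∝ 3·x^(-2/3), MU_y ∝ 2·y^(-2/3), so MRS = (3/2)·(y/x)^(2/3) = p_x/p_y.
Hence y/x = ((2/3)·p_x/p_y)^(1/(2/3)), i.e. raised to the 1.5 power.
With the ratio pinned down, the budget gives x* = M/(p_x + p_y·(y/x)) and y* = (y/x)·x*.
Numerically y/x = 1.969293, so x* = 101/(28.28 + 12·1.969293) = 1.9456.

x* = 1.9456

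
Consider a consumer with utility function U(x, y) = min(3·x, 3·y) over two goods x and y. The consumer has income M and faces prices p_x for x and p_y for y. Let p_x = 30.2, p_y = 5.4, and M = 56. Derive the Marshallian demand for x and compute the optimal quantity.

x* = 1.573

Leontief preferences: the optimum is at the kink where x/3 = y/3, i.e. y = x.
Budget: p_x·x + p_y·x = M, so (3·p_x + 3·p_y)·x = 3·M.
Demand: x*(p_x,p_y,M) = 3·M/(3·p_x + 3·p_y), y* = 3·M/(3·p_x + 3·p_y).
Here 3·30.2 + 3·5.4 = 106.8, giving x* = 1.573.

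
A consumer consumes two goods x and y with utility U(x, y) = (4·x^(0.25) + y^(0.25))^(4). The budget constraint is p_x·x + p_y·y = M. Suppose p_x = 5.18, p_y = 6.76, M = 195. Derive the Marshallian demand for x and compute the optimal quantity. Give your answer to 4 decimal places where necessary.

MU_x ∝ 4·x^(-0.75), MU_y ∝ y^(-0.75), so MRS = 4·(y/x)^(0.75) = p_x/p_y.
Hence y/x = ((1/4)·p_x/p_y)^(1/(0.75)), i.e. raised to the 4/3 power.
Substitute y = (y/x)·x into the budget: x* = M/(p_x + p_y·(y/x)).
Numerically y/x = 0.110433, so x* = 195/(5.18 + 6.76·0.110433) = 32.9029.

x* = 32.9029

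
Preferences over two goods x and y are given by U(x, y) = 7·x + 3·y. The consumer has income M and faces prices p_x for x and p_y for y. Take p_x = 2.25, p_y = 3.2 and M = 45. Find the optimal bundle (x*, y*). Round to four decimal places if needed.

x gives more utility per dollar, so spend all income on x: x* = M/p_x, y* = 0.
Numerically: x* = 20, y* = 0.

x* = 20, y* = 0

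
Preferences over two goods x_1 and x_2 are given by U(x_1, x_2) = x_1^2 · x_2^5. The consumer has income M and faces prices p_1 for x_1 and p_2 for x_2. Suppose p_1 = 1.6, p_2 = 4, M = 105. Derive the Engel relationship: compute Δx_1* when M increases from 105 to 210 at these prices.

Δx_1* = 18.75

The MRS is (2/5)·x_2/x_1. Set MRS = p_1/p_2.
So 2·p_2·x_2 = 5·p_1·x_1; combined with the budget, a share 2/7 of income goes to x_1.
Demand: x_1*(p_1,p_2,M) = 2/7·M/p_1 and x_2* = 5/7·M/p_2.
At p_1=1.6, p_2=4, M=105: x_1* = 2/7·105/1.6 = 18.75.
At M' = 210: x_1* = 37.5. Change: 37.5 − 18.75 = 18.75.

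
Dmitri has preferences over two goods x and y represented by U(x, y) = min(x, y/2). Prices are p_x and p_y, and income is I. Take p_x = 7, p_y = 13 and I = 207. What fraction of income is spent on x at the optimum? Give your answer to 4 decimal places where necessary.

share on x = 0.2121

Demand: x*(p_x,p_y,I) = I/(p_x + 2·p_y), y* = 2·I/(p_x + 2·p_y).
Here 7 + 2·13 = 33, giving x* = 6.2727 and y* = 12.5455.
Expenditure on x: 7·6.2727 = 43.9091; share = 0.2121.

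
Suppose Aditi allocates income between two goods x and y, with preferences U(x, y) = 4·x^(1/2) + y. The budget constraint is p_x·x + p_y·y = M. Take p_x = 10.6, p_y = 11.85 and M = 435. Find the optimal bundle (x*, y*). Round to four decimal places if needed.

Set MRS = p_x/p_y: 2·x^(−1/2) = p_x/p_y.
Thus x* = (2·p_y/p_x)² — independent of M — with the rest of income spent on y.
Plugging in: x* = (2·11.85/10.6)² = 4.999, y* = 32.2372.

x* = 4.999, y* = 32.2372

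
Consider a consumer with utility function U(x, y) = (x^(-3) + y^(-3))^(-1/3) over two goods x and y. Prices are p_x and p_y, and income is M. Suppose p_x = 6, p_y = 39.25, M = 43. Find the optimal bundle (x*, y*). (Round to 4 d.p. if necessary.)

MRS = MU_x/MU_y = (y/x)^(4). Set equal to p_x/p_y.
Hence y/x = (p_x/p_y)^(1/(4)), i.e. raised to the 0.25 power.
With the ratio pinned down, the budget gives x* = M/(p_x + p_y·(y/x)) and y* = (y/x)·x*.
Numerically y/x = 0.625285, so x* = 43/(6 + 39.25·0.625285) = 1.4079 and y* = 0.625285·1.4079 = 0.8803.

x* = 1.4079, y* = 0.8803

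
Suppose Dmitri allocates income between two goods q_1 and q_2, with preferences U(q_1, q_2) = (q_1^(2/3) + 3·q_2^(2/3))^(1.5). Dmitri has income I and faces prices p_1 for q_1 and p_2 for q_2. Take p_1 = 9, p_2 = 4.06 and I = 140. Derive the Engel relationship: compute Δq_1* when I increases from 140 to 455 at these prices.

Δq_1* = 0.2618

With the ratio pinned down, the budget gives q_1* = I/(p_1 + p_2·(q_2/q_1)) and q_2* = (q_2/q_1)·q_1*.
Numerically q_2/q_1 = 294.112303, so q_1* = 140/(9 + 4.06·294.112303) = 0.1164.
At I' = 455: q_1* = 0.3782. Change: 0.3782 − 0.1164 = 0.2618.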